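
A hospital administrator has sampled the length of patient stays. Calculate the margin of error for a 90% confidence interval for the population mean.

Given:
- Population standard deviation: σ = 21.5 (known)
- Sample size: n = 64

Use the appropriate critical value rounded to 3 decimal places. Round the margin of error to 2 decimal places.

The population standard deviation σ is known, so use the z-interval margin of error formula.

For 90% confidence, z* = 1.645 (from standard normal table)

Margin of error formula for z-interval: E = z* × σ/√n

E = 1.645 × 21.5/√64
  = 1.645 × 2.687500
  = 4.4209

Rounded to 2 decimal places:

4.42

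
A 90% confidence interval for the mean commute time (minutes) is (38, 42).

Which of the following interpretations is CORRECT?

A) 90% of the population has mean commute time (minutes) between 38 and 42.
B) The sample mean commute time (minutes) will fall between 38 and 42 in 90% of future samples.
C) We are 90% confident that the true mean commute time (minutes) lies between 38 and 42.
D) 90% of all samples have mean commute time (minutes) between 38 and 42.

A confidence interval represents our confidence in the procedure, not a probability statement about the parameter.

Key concept: If we repeated this sampling process many times and computed a 90% CI each time, about 90% of those intervals would contain the true population parameter.

For this specific interval (38, 42):
- Midpoint (point estimate): 40
- Margin of error: 2

The correct interpretation is the one stating confidence that the true parameter lies in the interval — option C.

C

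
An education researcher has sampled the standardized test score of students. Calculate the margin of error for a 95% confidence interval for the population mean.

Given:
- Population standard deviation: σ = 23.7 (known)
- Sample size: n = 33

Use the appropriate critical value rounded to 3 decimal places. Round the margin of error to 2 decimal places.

The population standard deviation σ is known, so use the z-interval margin of error formula.

For 95% confidence, z* = 1.96 (from standard normal table)

Margin of error formula for z-interval: E = z* × σ/√n

E = 1.96 × 23.7/√33
  = 1.96 × 4.125640
  = 8.0863

Rounded to 2 decimal places:

8.09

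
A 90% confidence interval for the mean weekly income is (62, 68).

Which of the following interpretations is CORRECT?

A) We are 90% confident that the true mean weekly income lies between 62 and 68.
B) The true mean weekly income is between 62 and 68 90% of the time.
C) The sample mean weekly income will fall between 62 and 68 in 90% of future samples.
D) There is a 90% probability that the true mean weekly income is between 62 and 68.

A confidence interval represents our confidence in the procedure, not a probability statement about the parameter.

Key concept: If we repeated this sampling process many times and computed a 90% CI each time, about 90% of those intervals would contain the true population parameter.

For this specific interval (62, 68):
- Midpoint (point estimate): 65
- Margin of error: 3

The correct interpretation is the one stating confidence that the true parameter lies in the interval — option A.

A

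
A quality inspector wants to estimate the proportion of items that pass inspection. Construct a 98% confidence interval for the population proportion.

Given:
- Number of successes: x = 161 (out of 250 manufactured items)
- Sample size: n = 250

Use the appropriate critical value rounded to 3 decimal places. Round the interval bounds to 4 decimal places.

Sample proportion: p̂ = 161/250 = 0.644000

Check conditions for normal approximation:
  np̂ = 161 ≥ 10 ✓
  n(1-p̂) = 89 ≥ 10 ✓

The sample is large enough, so use a z-interval (normal approximation) for the proportion.

For 98% confidence, z* = 2.326 (from standard normal table)

Standard error: SE = √(p̂(1-p̂)/n) = √(0.644000×0.356000/250) = 0.03028293

Margin of error: E = z* × SE = 2.326 × 0.03028293 = 0.070438

Z-interval: p̂ ± E = 0.644000 ± 0.070438 = (0.573562, 0.714438)

Rounded to 4 decimal places:

(0.5736, 0.7144)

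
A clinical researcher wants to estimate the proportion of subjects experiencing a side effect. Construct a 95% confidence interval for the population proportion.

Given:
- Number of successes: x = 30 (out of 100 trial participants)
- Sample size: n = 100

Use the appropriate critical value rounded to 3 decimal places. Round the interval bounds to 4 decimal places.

Sample proportion: p̂ = 30/100 = 0.300000

Check conditions for normal approximation:
  np̂ = 30 ≥ 10 ✓
  n(1-p̂) = 70 ≥ 10 ✓

The sample is large enough, so use a z-interval (normal approximation) for the proportion.

For 95% confidence, z* = 1.96 (from standard normal table)

Standard error: SE = √(p̂(1-p̂)/n) = √(0.300000×0.700000/100) = 0.04582576

Margin of error: E = z* × SE = 1.96 × 0.04582576 = 0.089818

Z-interval: p̂ ± E = 0.300000 ± 0.089818 = (0.210182, 0.389818)

Rounded to 4 decimal places:

(0.2102, 0.3898)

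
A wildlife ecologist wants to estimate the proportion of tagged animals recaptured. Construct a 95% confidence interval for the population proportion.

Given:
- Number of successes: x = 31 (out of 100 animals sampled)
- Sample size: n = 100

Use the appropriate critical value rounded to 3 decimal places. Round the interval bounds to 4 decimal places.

Sample proportion: p̂ = 31/100 = 0.310000

Check conditions for normal approximation:
  np̂ = 31 ≥ 10 ✓
  n(1-p̂) = 69 ≥ 10 ✓

The sample is large enough, so use a z-interval (normal approximation) for the proportion.

For 95% confidence, z* = 1.96 (from standard normal table)

Standard error: SE = √(p̂(1-p̂)/n) = √(0.310000×0.690000/100) = 0.04624932

Margin of error: E = z* × SE = 1.96 × 0.04624932 = 0.090649

Z-interval: p̂ ± E = 0.310000 ± 0.090649 = (0.219351, 0.400649)

Rounded to 4 decimal places:

(0.2194, 0.4006)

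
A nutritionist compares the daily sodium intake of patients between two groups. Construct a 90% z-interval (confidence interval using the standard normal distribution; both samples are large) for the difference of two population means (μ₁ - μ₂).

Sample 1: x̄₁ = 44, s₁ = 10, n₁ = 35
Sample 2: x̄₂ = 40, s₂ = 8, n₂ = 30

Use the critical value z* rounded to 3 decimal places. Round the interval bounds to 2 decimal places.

Both samples are large (n₁ = 35 ≥ 30, n₂ = 30 ≥ 30), so a z-interval for the difference of means applies.

Point estimate: x̄₁ - x̄₂ = 44 - 40 = 4

Standard error: SE = √(s₁²/n₁ + s₂²/n₂)
= √(10²/35 + 8²/30)
= √(2.857143 + 2.133333)
= 2.233937

For 90% confidence, z* = 1.645 (from standard normal table)
Margin of error: E = z* × SE = 1.645 × 2.233937 = 3.6748

Z-interval: (x̄₁ - x̄₂) ± E = 4 ± 3.6748 = (0.3252, 7.6748)

Rounded to 2 decimal places:

(0.33, 7.67)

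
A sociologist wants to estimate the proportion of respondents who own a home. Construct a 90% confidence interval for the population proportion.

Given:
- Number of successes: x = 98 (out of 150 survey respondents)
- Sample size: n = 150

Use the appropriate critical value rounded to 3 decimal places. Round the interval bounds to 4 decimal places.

Sample proportion: p̂ = 98/150 = 0.653333

Check conditions for normal approximation:
  np̂ = 98 ≥ 10 ✓
  n(1-p̂) = 52 ≥ 10 ✓

The sample is large enough, so use a z-interval (normal approximation) for the proportion.

For 90% confidence, z* = 1.645 (from standard normal table)

Standard error: SE = √(p̂(1-p̂)/n) = √(0.653333×0.346667/150) = 0.03885777

Margin of error: E = z* × SE = 1.645 × 0.03885777 = 0.063921

Z-interval: p̂ ± E = 0.653333 ± 0.063921 = (0.589412, 0.717254)

Rounded to 4 decimal places:

(0.5894, 0.7173)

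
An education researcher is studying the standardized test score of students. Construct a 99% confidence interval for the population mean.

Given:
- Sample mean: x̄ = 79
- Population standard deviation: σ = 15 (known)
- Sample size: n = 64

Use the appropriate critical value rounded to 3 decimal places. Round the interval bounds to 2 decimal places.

The population standard deviation σ is known, so use a z-interval (standard normal critical value).

For 99% confidence, z* = 2.576 (from standard normal table)

Standard error: SE = σ/√n = 15/√64 = 1.875000

Margin of error: E = z* × SE = 2.576 × 1.875000 = 4.8300

Z-interval: x̄ ± E = 79 ± 4.8300 = (74.1700, 83.8300)

Rounded to 2 decimal places:

(74.17, 83.83)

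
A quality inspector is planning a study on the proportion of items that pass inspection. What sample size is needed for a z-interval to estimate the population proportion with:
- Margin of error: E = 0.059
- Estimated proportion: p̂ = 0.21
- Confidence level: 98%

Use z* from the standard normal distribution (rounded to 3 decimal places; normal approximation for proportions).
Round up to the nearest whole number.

Using z* for proportion z-interval (normal approximation).

For 98% confidence, z* = 2.326 (from standard normal table)

Sample size formula for proportion z-interval: n = z*²p̂(1-p̂)/E²

n = 2.326² × 0.21 × 0.79 / 0.059²
  = 5.410276 × 0.1659 / 0.003481
  = 257.8468

Round up to the nearest whole number: n = 258

258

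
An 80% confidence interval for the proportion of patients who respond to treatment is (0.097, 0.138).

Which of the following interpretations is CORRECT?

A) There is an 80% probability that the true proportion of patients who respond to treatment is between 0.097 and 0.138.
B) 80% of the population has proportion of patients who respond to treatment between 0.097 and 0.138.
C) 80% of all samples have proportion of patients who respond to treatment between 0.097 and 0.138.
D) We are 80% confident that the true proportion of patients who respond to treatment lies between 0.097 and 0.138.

A confidence interval represents our confidence in the procedure, not a probability statement about the parameter.

Key concept: If we repeated this sampling process many times and computed an 80% CI each time, about 80% of those intervals would contain the true population parameter.

For this specific interval (0.097, 0.138):
- Midpoint (point estimate): 0.1175
- Margin of error: 0.0205

The correct interpretation is the one stating confidence that the true parameter lies in the interval — option D.

D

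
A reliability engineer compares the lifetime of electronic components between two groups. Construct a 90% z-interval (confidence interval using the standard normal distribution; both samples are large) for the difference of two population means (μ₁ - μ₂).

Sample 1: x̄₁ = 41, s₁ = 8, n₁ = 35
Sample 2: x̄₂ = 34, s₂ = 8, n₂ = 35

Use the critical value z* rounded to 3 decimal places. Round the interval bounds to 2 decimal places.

Both samples are large (n₁ = 35 ≥ 30, n₂ = 35 ≥ 30), so a z-interval for the difference of means applies.

Point estimate: x̄₁ - x̄₂ = 41 - 34 = 7

Standard error: SE = √(s₁²/n₁ + s₂²/n₂)
= √(8²/35 + 8²/35)
= √(1.828571 + 1.828571)
= 1.912366

For 90% confidence, z* = 1.645 (from standard normal table)
Margin of error: E = z* × SE = 1.645 × 1.912366 = 3.1458

Z-interval: (x̄₁ - x̄₂) ± E = 7 ± 3.1458 = (3.8542, 10.1458)

Rounded to 2 decimal places:

(3.85, 10.15)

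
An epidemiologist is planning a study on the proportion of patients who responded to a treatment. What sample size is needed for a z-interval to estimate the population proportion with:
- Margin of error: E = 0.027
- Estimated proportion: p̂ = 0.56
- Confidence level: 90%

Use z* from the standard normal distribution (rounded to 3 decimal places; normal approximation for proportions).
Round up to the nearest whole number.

Using z* for proportion z-interval (normal approximation).

For 90% confidence, z* = 1.645 (from standard normal table)

Sample size formula for proportion z-interval: n = z*²p̂(1-p̂)/E²

n = 1.645² × 0.56 × 0.44 / 0.027²
  = 2.706025 × 0.2464 / 0.000729
  = 914.6290

Round up to the nearest whole number: n = 915

915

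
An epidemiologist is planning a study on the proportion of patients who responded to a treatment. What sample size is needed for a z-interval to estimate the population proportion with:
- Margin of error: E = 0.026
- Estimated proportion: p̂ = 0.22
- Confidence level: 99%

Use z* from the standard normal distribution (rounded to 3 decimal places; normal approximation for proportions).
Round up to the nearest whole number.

Using z* for proportion z-interval (normal approximation).

For 99% confidence, z* = 2.576 (from standard normal table)

Sample size formula for proportion z-interval: n = z*²p̂(1-p̂)/E²

n = 2.576² × 0.22 × 0.78 / 0.026²
  = 6.635776 × 0.1716 / 0.000676
  = 1684.4662

Round up to the nearest whole number: n = 1685

1685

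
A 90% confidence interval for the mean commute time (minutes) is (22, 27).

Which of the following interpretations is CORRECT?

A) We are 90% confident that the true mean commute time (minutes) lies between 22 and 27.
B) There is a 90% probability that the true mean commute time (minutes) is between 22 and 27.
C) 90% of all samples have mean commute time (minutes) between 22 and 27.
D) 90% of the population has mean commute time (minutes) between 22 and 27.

A confidence interval represents our confidence in the procedure, not a probability statement about the parameter.

Key concept: If we repeated this sampling process many times and computed a 90% CI each time, about 90% of those intervals would contain the true population parameter.

For this specific interval (22, 27):
- Midpoint (point estimate): 24.5
- Margin of error: 2.5

The correct interpretation is the one stating confidence that the true parameter lies in the interval — option A.

A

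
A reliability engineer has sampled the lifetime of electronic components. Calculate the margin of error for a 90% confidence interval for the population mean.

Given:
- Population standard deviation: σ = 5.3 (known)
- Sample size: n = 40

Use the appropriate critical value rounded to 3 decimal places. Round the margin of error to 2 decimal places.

The population standard deviation σ is known, so use the z-interval margin of error formula.

For 90% confidence, z* = 1.645 (from standard normal table)

Margin of error formula for z-interval: E = z* × σ/√n

E = 1.645 × 5.3/√40
  = 1.645 × 0.838004
  = 1.3785

Rounded to 2 decimal places:

1.38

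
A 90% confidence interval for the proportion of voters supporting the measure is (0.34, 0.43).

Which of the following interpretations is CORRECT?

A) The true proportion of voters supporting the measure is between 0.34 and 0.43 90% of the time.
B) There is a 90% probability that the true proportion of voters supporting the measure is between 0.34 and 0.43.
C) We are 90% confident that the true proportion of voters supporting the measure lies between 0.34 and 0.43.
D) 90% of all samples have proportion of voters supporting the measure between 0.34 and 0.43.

A confidence interval represents our confidence in the procedure, not a probability statement about the parameter.

Key concept: If we repeated this sampling process many times and computed a 90% CI each time, about 90% of those intervals would contain the true population parameter.

For this specific interval (0.34, 0.43):
- Midpoint (point estimate): 0.385
- Margin of error: 0.045

The correct interpretation is the one stating confidence that the true parameter lies in the interval — option C.

C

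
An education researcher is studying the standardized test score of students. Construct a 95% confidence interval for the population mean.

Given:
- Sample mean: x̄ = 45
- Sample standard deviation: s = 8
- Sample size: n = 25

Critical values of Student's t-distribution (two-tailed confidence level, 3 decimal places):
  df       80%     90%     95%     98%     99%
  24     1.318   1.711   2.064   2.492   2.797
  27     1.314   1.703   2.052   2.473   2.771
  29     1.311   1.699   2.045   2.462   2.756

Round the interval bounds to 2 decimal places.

The population standard deviation σ is unknown (only the sample standard deviation s is given), so use a t-interval with df = n - 1 = 25 - 1 = 24.

For 95% confidence with df = 24, t* = 2.064 (from t-table)

Standard error: SE = s/√n = 8/√25 = 1.600000

Margin of error: E = t* × SE = 2.064 × 1.600000 = 3.3024

T-interval: x̄ ± E = 45 ± 3.3024 = (41.6976, 48.3024)

Rounded to 2 decimal places:

(41.70, 48.30)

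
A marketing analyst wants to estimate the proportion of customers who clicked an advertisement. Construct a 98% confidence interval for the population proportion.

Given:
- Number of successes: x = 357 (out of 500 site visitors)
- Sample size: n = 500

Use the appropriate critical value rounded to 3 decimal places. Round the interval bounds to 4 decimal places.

Sample proportion: p̂ = 357/500 = 0.714000

Check conditions for normal approximation:
  np̂ = 357 ≥ 10 ✓
  n(1-p̂) = 143 ≥ 10 ✓

The sample is large enough, so use a z-interval (normal approximation) for the proportion.

For 98% confidence, z* = 2.326 (from standard normal table)

Standard error: SE = √(p̂(1-p̂)/n) = √(0.714000×0.286000/500) = 0.02020911

Margin of error: E = z* × SE = 2.326 × 0.02020911 = 0.047006

Z-interval: p̂ ± E = 0.714000 ± 0.047006 = (0.666994, 0.761006)

Rounded to 4 decimal places:

(0.6670, 0.7610)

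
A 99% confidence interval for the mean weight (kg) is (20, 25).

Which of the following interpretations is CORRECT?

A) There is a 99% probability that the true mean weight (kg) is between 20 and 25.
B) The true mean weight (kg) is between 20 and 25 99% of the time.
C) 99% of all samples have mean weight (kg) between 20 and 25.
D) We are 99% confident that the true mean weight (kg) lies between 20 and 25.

A confidence interval represents our confidence in the procedure, not a probability statement about the parameter.

Key concept: If we repeated this sampling process many times and computed a 99% CI each time, about 99% of those intervals would contain the true population parameter.

For this specific interval (20, 25):
- Midpoint (point estimate): 22.5
- Margin of error: 2.5

The correct interpretation is the one stating confidence that the true parameter lies in the interval — option D.

D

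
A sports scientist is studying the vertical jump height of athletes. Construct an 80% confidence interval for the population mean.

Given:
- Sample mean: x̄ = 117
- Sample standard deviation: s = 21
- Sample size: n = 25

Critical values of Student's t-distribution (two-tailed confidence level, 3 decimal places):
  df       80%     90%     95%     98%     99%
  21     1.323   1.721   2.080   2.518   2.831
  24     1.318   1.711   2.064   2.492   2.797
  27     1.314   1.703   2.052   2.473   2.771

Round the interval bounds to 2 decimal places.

The population standard deviation σ is unknown (only the sample standard deviation s is given), so use a t-interval with df = n - 1 = 25 - 1 = 24.

For 80% confidence with df = 24, t* = 1.318 (from t-table)

Standard error: SE = s/√n = 21/√25 = 4.200000

Margin of error: E = t* × SE = 1.318 × 4.200000 = 5.5356

T-interval: x̄ ± E = 117 ± 5.5356 = (111.4644, 122.5356)

Rounded to 2 decimal places:

(111.46, 122.54)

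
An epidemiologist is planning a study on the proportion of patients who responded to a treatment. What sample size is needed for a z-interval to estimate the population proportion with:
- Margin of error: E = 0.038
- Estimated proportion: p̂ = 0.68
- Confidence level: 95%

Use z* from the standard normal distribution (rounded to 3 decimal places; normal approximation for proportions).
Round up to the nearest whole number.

Using z* for proportion z-interval (normal approximation).

For 95% confidence, z* = 1.96 (from standard normal table)

Sample size formula for proportion z-interval: n = z*²p̂(1-p̂)/E²

n = 1.96² × 0.68 × 0.32 / 0.038²
  = 3.8416 × 0.2176 / 0.001444
  = 578.9004

Round up to the nearest whole number: n = 579

579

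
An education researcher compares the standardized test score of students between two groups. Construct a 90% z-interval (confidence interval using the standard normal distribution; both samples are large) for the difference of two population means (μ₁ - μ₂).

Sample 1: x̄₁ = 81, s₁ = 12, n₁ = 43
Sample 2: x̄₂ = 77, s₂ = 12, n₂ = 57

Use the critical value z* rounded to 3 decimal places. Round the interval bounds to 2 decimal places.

Both samples are large (n₁ = 43 ≥ 30, n₂ = 57 ≥ 30), so a z-interval for the difference of means applies.

Point estimate: x̄₁ - x̄₂ = 81 - 77 = 4

Standard error: SE = √(s₁²/n₁ + s₂²/n₂)
= √(12²/43 + 12²/57)
= √(3.348837 + 2.526316)
= 2.423871

For 90% confidence, z* = 1.645 (from standard normal table)
Margin of error: E = z* × SE = 1.645 × 2.423871 = 3.9873

Z-interval: (x̄₁ - x̄₂) ± E = 4 ± 3.9873 = (0.0127, 7.9873)

Rounded to 2 decimal places:

(0.01, 7.99)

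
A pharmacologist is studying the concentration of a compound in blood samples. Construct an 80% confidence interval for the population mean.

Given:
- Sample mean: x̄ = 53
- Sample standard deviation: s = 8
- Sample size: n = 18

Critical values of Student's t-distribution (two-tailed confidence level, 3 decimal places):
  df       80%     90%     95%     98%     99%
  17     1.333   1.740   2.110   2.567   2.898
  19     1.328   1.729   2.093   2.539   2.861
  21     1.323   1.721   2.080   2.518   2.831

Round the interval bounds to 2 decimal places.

The population standard deviation σ is unknown (only the sample standard deviation s is given), so use a t-interval with df = n - 1 = 18 - 1 = 17.

For 80% confidence with df = 17, t* = 1.333 (from t-table)

Standard error: SE = s/√n = 8/√18 = 1.885618

Margin of error: E = t* × SE = 1.333 × 1.885618 = 2.5135

T-interval: x̄ ± E = 53 ± 2.5135 = (50.4865, 55.5135)

Rounded to 2 decimal places:

(50.49, 55.51)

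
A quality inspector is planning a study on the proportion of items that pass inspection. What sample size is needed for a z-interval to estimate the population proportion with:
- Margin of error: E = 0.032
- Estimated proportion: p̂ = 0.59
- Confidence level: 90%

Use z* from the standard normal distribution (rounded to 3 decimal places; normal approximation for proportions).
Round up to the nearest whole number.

Using z* for proportion z-interval (normal approximation).

For 90% confidence, z* = 1.645 (from standard normal table)

Sample size formula for proportion z-interval: n = z*²p̂(1-p̂)/E²

n = 1.645² × 0.59 × 0.41 / 0.032²
  = 2.706025 × 0.2419 / 0.001024
  = 639.2456

Round up to the nearest whole number: n = 640

640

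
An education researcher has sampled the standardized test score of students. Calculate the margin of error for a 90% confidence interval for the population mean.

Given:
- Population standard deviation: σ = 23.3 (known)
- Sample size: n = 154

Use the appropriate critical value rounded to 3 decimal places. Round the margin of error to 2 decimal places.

The population standard deviation σ is known, so use the z-interval margin of error formula.

For 90% confidence, z* = 1.645 (from standard normal table)

Margin of error formula for z-interval: E = z* × σ/√n

E = 1.645 × 23.3/√154
  = 1.645 × 1.877568
  = 3.0886

Rounded to 2 decimal places:

3.09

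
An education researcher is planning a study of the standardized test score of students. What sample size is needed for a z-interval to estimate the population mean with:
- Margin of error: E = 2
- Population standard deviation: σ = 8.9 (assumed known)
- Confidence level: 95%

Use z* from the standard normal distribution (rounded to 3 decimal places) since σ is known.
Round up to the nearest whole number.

Using z* since population σ is known (z-interval formula).

For 95% confidence, z* = 1.96 (from standard normal table)

Sample size formula for z-interval: n = (z*σ/E)²

n = (1.96 × 8.9 / 2)²
  = (8.722000)²
  = 76.0733

Round up to the nearest whole number: n = 77

77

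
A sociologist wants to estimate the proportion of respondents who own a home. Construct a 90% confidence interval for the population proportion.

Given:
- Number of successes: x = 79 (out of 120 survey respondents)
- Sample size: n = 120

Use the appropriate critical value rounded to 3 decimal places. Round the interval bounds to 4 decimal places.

Sample proportion: p̂ = 79/120 = 0.658333

Check conditions for normal approximation:
  np̂ = 79 ≥ 10 ✓
  n(1-p̂) = 41 ≥ 10 ✓

The sample is large enough, so use a z-interval (normal approximation) for the proportion.

For 90% confidence, z* = 1.645 (from standard normal table)

Standard error: SE = √(p̂(1-p̂)/n) = √(0.658333×0.341667/120) = 0.04329459

Margin of error: E = z* × SE = 1.645 × 0.04329459 = 0.071220

Z-interval: p̂ ± E = 0.658333 ± 0.071220 = (0.587114, 0.729553)

Rounded to 4 decimal places:

(0.5871, 0.7296)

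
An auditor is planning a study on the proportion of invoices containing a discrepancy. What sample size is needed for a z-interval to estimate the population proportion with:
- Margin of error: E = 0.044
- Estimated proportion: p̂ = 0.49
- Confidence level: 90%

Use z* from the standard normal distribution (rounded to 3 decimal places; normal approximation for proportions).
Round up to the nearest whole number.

Using z* for proportion z-interval (normal approximation).

For 90% confidence, z* = 1.645 (from standard normal table)

Sample size formula for proportion z-interval: n = z*²p̂(1-p̂)/E²

n = 1.645² × 0.49 × 0.51 / 0.044²
  = 2.706025 × 0.2499 / 0.001936
  = 349.2953

Round up to the nearest whole number: n = 350

350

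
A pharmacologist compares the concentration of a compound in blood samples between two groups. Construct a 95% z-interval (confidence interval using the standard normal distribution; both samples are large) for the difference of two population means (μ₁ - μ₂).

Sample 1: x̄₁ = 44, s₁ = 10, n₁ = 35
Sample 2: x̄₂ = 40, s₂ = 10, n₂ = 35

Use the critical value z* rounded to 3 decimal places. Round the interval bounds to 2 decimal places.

Both samples are large (n₁ = 35 ≥ 30, n₂ = 35 ≥ 30), so a z-interval for the difference of means applies.

Point estimate: x̄₁ - x̄₂ = 44 - 40 = 4

Standard error: SE = √(s₁²/n₁ + s₂²/n₂)
= √(10²/35 + 10²/35)
= √(2.857143 + 2.857143)
= 2.390457

For 95% confidence, z* = 1.96 (from standard normal table)
Margin of error: E = z* × SE = 1.96 × 2.390457 = 4.6853

Z-interval: (x̄₁ - x̄₂) ± E = 4 ± 4.6853 = (-0.6853, 8.6853)

Rounded to 2 decimal places:

(-0.69, 8.69)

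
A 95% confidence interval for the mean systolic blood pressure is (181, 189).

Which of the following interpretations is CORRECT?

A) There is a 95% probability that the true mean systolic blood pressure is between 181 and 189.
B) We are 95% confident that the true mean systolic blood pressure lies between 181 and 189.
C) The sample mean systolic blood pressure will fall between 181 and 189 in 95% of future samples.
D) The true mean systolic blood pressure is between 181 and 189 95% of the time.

A confidence interval represents our confidence in the procedure, not a probability statement about the parameter.

Key concept: If we repeated this sampling process many times and computed a 95% CI each time, about 95% of those intervals would contain the true population parameter.

For this specific interval (181, 189):
- Midpoint (point estimate): 185
- Margin of error: 4

The correct interpretation is the one stating confidence that the true parameter lies in the interval — option B.

B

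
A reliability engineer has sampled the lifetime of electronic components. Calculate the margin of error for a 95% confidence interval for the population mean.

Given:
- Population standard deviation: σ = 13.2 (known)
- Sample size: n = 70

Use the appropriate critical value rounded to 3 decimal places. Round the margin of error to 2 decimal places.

The population standard deviation σ is known, so use the z-interval margin of error formula.

For 95% confidence, z* = 1.96 (from standard normal table)

Margin of error formula for z-interval: E = z* × σ/√n

E = 1.96 × 13.2/√70
  = 1.96 × 1.577702
  = 3.0923

Rounded to 2 decimal places:

3.09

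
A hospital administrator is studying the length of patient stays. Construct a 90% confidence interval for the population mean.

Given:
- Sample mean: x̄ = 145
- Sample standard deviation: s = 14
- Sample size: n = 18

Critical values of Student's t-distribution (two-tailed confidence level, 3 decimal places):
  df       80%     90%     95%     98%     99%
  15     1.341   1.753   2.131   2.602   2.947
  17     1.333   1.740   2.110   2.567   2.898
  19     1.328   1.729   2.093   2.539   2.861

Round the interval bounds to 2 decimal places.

The population standard deviation σ is unknown (only the sample standard deviation s is given), so use a t-interval with df = n - 1 = 18 - 1 = 17.

For 90% confidence with df = 17, t* = 1.740 (from t-table)

Standard error: SE = s/√n = 14/√18 = 3.299832

Margin of error: E = t* × SE = 1.740 × 3.299832 = 5.7417

T-interval: x̄ ± E = 145 ± 5.7417 = (139.2583, 150.7417)

Rounded to 2 decimal places:

(139.26, 150.74)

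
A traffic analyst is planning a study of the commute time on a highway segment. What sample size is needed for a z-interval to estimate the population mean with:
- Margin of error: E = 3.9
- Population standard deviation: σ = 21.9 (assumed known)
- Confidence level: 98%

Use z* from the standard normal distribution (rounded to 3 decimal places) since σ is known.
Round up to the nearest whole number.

Using z* since population σ is known (z-interval formula).

For 98% confidence, z* = 2.326 (from standard normal table)

Sample size formula for z-interval: n = (z*σ/E)²

n = (2.326 × 21.9 / 3.9)²
  = (13.061385)²
  = 170.5998

Round up to the nearest whole number: n = 171

171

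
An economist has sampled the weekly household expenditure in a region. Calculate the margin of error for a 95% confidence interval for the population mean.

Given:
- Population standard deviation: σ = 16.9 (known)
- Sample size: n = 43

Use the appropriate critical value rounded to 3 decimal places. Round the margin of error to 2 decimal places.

The population standard deviation σ is known, so use the z-interval margin of error formula.

For 95% confidence, z* = 1.96 (from standard normal table)

Margin of error formula for z-interval: E = z* × σ/√n

E = 1.96 × 16.9/√43
  = 1.96 × 2.577226
  = 5.0514

Rounded to 2 decimal places:

5.05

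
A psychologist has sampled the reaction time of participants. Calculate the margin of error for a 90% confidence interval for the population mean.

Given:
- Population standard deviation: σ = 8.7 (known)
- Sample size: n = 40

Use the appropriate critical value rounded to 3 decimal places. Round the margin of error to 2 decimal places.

The population standard deviation σ is known, so use the z-interval margin of error formula.

For 90% confidence, z* = 1.645 (from standard normal table)

Margin of error formula for z-interval: E = z* × σ/√n

E = 1.645 × 8.7/√40
  = 1.645 × 1.375591
  = 2.2628

Rounded to 2 decimal places:

2.26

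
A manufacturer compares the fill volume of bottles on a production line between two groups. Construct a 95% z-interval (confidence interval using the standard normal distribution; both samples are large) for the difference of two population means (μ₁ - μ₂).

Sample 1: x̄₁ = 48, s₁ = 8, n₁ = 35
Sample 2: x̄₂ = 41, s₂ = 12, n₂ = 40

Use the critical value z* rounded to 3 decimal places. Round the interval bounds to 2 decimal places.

Both samples are large (n₁ = 35 ≥ 30, n₂ = 40 ≥ 30), so a z-interval for the difference of means applies.

Point estimate: x̄₁ - x̄₂ = 48 - 41 = 7

Standard error: SE = √(s₁²/n₁ + s₂²/n₂)
= √(8²/35 + 12²/40)
= √(1.828571 + 3.600000)
= 2.329929

For 95% confidence, z* = 1.96 (from standard normal table)
Margin of error: E = z* × SE = 1.96 × 2.329929 = 4.5667

Z-interval: (x̄₁ - x̄₂) ± E = 7 ± 4.5667 = (2.4333, 11.5667)

Rounded to 2 decimal places:

(2.43, 11.57)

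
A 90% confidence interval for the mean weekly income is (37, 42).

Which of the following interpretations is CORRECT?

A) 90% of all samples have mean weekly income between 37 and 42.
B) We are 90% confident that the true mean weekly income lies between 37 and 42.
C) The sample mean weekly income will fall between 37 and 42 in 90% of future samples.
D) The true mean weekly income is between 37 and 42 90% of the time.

A confidence interval represents our confidence in the procedure, not a probability statement about the parameter.

Key concept: If we repeated this sampling process many times and computed a 90% CI each time, about 90% of those intervals would contain the true population parameter.

For this specific interval (37, 42):
- Midpoint (point estimate): 39.5
- Margin of error: 2.5

The correct interpretation is the one stating confidence that the true parameter lies in the interval — option B.

B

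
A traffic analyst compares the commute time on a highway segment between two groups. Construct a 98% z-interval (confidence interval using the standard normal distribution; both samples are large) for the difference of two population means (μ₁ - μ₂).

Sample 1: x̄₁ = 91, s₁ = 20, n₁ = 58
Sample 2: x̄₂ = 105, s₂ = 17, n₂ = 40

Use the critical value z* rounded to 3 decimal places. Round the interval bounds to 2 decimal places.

Both samples are large (n₁ = 58 ≥ 30, n₂ = 40 ≥ 30), so a z-interval for the difference of means applies.

Point estimate: x̄₁ - x̄₂ = 91 - 105 = -14

Standard error: SE = √(s₁²/n₁ + s₂²/n₂)
= √(20²/58 + 17²/40)
= √(6.896552 + 7.225000)
= 3.757865

For 98% confidence, z* = 2.326 (from standard normal table)
Margin of error: E = z* × SE = 2.326 × 3.757865 = 8.7408

Z-interval: (x̄₁ - x̄₂) ± E = -14 ± 8.7408 = (-22.7408, -5.2592)

Rounded to 2 decimal places:

(-22.74, -5.26)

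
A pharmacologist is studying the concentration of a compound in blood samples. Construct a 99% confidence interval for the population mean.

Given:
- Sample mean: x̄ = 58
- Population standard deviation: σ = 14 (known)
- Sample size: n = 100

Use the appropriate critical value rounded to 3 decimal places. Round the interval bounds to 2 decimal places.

The population standard deviation σ is known, so use a z-interval (standard normal critical value).

For 99% confidence, z* = 2.576 (from standard normal table)

Standard error: SE = σ/√n = 14/√100 = 1.400000

Margin of error: E = z* × SE = 2.576 × 1.400000 = 3.6064

Z-interval: x̄ ± E = 58 ± 3.6064 = (54.3936, 61.6064)

Rounded to 2 decimal places:

(54.39, 61.61)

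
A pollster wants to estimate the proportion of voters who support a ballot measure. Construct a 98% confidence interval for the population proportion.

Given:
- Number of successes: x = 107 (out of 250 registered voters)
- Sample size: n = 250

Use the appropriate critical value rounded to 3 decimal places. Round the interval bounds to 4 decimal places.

Sample proportion: p̂ = 107/250 = 0.428000

Check conditions for normal approximation:
  np̂ = 107 ≥ 10 ✓
  n(1-p̂) = 143 ≥ 10 ✓

The sample is large enough, so use a z-interval (normal approximation) for the proportion.

For 98% confidence, z* = 2.326 (from standard normal table)

Standard error: SE = √(p̂(1-p̂)/n) = √(0.428000×0.572000/250) = 0.03129319

Margin of error: E = z* × SE = 2.326 × 0.03129319 = 0.072788

Z-interval: p̂ ± E = 0.428000 ± 0.072788 = (0.355212, 0.500788)

Rounded to 4 decimal places:

(0.3552, 0.5008)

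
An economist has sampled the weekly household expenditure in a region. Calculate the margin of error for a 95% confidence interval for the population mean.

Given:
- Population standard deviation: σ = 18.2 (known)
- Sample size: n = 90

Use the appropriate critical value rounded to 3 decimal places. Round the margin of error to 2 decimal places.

The population standard deviation σ is known, so use the z-interval margin of error formula.

For 95% confidence, z* = 1.96 (from standard normal table)

Margin of error formula for z-interval: E = z* × σ/√n

E = 1.96 × 18.2/√90
  = 1.96 × 1.918448
  = 3.7602

Rounded to 2 decimal places:

3.76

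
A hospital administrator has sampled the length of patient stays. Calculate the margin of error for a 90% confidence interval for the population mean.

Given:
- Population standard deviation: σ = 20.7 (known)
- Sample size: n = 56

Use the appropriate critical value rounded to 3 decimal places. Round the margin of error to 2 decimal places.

The population standard deviation σ is known, so use the z-interval margin of error formula.

For 90% confidence, z* = 1.645 (from standard normal table)

Margin of error formula for z-interval: E = z* × σ/√n

E = 1.645 × 20.7/√56
  = 1.645 × 2.766154
  = 4.5503

Rounded to 2 decimal places:

4.55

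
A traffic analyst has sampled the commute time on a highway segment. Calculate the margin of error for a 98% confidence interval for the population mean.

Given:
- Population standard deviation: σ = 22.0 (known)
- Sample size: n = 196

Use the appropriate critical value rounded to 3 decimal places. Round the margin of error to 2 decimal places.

The population standard deviation σ is known, so use the z-interval margin of error formula.

For 98% confidence, z* = 2.326 (from standard normal table)

Margin of error formula for z-interval: E = z* × σ/√n

E = 2.326 × 22.0/√196
  = 2.326 × 1.571429
  = 3.6551

Rounded to 2 decimal places:

3.66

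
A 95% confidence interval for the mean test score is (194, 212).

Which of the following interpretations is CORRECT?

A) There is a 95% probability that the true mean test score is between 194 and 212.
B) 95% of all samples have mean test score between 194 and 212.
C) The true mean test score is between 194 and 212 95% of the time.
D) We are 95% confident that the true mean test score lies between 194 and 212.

A confidence interval represents our confidence in the procedure, not a probability statement about the parameter.

Key concept: If we repeated this sampling process many times and computed a 95% CI each time, about 95% of those intervals would contain the true population parameter.

For this specific interval (194, 212):
- Midpoint (point estimate): 203
- Margin of error: 9

The correct interpretation is the one stating confidence that the true parameter lies in the interval — option D.

D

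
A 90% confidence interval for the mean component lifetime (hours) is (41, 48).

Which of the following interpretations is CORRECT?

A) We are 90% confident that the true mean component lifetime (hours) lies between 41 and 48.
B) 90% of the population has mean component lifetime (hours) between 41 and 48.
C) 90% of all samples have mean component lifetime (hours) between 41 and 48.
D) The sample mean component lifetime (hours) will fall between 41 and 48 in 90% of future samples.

A confidence interval represents our confidence in the procedure, not a probability statement about the parameter.

Key concept: If we repeated this sampling process many times and computed a 90% CI each time, about 90% of those intervals would contain the true population parameter.

For this specific interval (41, 48):
- Midpoint (point estimate): 44.5
- Margin of error: 3.5

The correct interpretation is the one stating confidence that the true parameter lies in the interval — option A.

A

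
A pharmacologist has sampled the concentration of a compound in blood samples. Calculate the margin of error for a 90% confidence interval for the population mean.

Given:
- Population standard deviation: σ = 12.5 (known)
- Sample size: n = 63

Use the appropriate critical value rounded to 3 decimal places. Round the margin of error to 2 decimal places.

The population standard deviation σ is known, so use the z-interval margin of error formula.

For 90% confidence, z* = 1.645 (from standard normal table)

Margin of error formula for z-interval: E = z* × σ/√n

E = 1.645 × 12.5/√63
  = 1.645 × 1.574852
  = 2.5906

Rounded to 2 decimal places:

2.59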